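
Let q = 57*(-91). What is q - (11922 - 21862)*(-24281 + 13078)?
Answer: -111363007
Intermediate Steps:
q = -5187
q - (11922 - 21862)*(-24281 + 13078) = -5187 - (11922 - 21862)*(-24281 + 13078) = -5187 - (-9940)*(-11203) = -5187 - 1*111357820 = -5187 - 111357820 = -111363007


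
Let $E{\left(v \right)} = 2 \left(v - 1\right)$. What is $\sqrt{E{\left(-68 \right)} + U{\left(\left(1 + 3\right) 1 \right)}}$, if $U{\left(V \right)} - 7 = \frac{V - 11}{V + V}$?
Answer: $\frac{i \sqrt{2110}}{4} \approx 11.484 i$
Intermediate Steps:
$E{\left(v \right)} = -2 + 2 v$ ($E{\left(v \right)} = 2 \left(-1 + v\right) = -2 + 2 v$)
$U{\left(V \right)} = 7 + \frac{-11 + V}{2 V}$ ($U{\left(V \right)} = 7 + \frac{V - 11}{V + V} = 7 + \frac{-11 + V}{2 V}$)
$\sqrt{E{\left(-68 \right)} + U{\left(\left(1 + 3\right) 1 \right)}} = \sqrt{\left(-2 + 2 \left(-68\right)\right) + \frac{-11 + 15 \left(1 + 3\right) 1}{2 \left(1 + 3\right) 1}} = \sqrt{\left(-2 - 136\right) + \frac{-11 + 15 \cdot 4 \cdot 1}{2 \cdot 4 \cdot 1}} = \sqrt{-138 + \frac{-11 + 15 \cdot 4}{2 \cdot 4}} = \sqrt{-138 + \frac{1}{2} \cdot \frac{1}{4} \left(-11 + 60\right)} = \sqrt{-138 + \frac{1}{2} \cdot \frac{1}{4} \cdot 49} = \sqrt{-138 + \frac{49}{8}} = \sqrt{- \frac{1055}{8}} = \frac{i \sqrt{2110}}{4}$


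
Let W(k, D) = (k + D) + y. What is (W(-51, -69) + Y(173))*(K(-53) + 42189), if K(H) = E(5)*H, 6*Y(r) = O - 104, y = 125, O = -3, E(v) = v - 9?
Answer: -3264877/6 ≈ -5.4415e+5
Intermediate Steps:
E(v) = -9 + v
Y(r) = -107/6 (Y(r) = (-3 - 104)/6 = (⅙)*(-107) = -107/6)
W(k, D) = 125 + D + k (W(k, D) = (k + D) + 125 = (D + k) + 125 = 125 + D + k)
K(H) = -4*H (K(H) = (-9 + 5)*H = -4*H)
(W(-51, -69) + Y(173))*(K(-53) + 42189) = ((125 - 69 - 51) - 107/6)*(-4*(-53) + 42189) = (5 - 107/6)*(212 + 42189) = -77/6*42401 = -3264877/6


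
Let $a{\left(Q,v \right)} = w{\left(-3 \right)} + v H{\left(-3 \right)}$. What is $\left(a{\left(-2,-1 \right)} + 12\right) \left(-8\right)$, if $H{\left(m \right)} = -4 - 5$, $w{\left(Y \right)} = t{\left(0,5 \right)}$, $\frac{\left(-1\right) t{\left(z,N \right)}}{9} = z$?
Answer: $-168$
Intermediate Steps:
$t{\left(z,N \right)} = - 9 z$
$w{\left(Y \right)} = 0$ ($w{\left(Y \right)} = \left(-9\right) 0 = 0$)
$H{\left(m \right)} = -9$
$a{\left(Q,v \right)} = - 9 v$ ($a{\left(Q,v \right)} = 0 + v \left(-9\right) = 0 - 9 v = - 9 v$)
$\left(a{\left(-2,-1 \right)} + 12\right) \left(-8\right) = \left(\left(-9\right) \left(-1\right) + 12\right) \left(-8\right) = \left(9 + 12\right) \left(-8\right) = 21 \left(-8\right) = -168$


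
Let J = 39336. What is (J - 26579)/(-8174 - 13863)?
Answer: -12757/22037 ≈ -0.57889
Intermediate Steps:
(J - 26579)/(-8174 - 13863) = (39336 - 26579)/(-8174 - 13863) = 12757/(-22037) = 12757*(-1/22037) = -12757/22037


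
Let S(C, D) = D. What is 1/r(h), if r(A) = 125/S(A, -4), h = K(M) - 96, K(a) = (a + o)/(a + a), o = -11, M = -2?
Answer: -4/125 ≈ -0.032000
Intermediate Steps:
K(a) = (-11 + a)/(2*a) (K(a) = (a - 11)/(a + a) = (-11 + a)/((2*a)) = (-11 + a)*(1/(2*a)) = (-11 + a)/(2*a))
h = -371/4 (h = (1/2)*(-11 - 2)/(-2) - 96 = (1/2)*(-1/2)*(-13) - 96 = 13/4 - 96 = -371/4 ≈ -92.750)
r(A) = -125/4 (r(A) = 125/(-4) = 125*(-1/4) = -125/4)
1/r(h) = 1/(-125/4) = -4/125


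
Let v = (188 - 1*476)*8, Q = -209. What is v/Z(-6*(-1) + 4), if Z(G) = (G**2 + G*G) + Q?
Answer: 256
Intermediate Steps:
v = -2304 (v = (188 - 476)*8 = -288*8 = -2304)
Z(G) = -209 + 2*G**2 (Z(G) = (G**2 + G*G) - 209 = (G**2 + G**2) - 209 = 2*G**2 - 209 = -209 + 2*G**2)
v/Z(-6*(-1) + 4) = -2304/(-209 + 2*(-6*(-1) + 4)**2) = -2304/(-209 + 2*(6 + 4)**2) = -2304/(-209 + 2*10**2) = -2304/(-209 + 2*100) = -2304/(-209 + 200) = -2304/(-9) = -2304*(-1/9) = 256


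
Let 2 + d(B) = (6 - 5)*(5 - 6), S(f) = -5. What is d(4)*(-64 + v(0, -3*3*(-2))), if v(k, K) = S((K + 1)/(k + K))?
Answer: 207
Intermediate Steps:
d(B) = -3 (d(B) = -2 + (6 - 5)*(5 - 6) = -2 + 1*(-1) = -2 - 1 = -3)
v(k, K) = -5
d(4)*(-64 + v(0, -3*3*(-2))) = -3*(-64 - 5) = -3*(-69) = 207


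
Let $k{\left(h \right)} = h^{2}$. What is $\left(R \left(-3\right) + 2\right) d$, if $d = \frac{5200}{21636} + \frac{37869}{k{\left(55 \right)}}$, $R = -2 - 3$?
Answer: $\frac{3549020657}{16362225} \approx 216.9$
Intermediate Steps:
$R = -5$
$d = \frac{208765921}{16362225}$ ($d = \frac{5200}{21636} + \frac{37869}{55^{2}} = 5200 \cdot \frac{1}{21636} + \frac{37869}{3025} = \frac{1300}{5409} + 37869 \cdot \frac{1}{3025} = \frac{1300}{5409} + \frac{37869}{3025} = \frac{208765921}{16362225} \approx 12.759$)
$\left(R \left(-3\right) + 2\right) d = \left(\left(-5\right) \left(-3\right) + 2\right) \frac{208765921}{16362225} = \left(15 + 2\right) \frac{208765921}{16362225} = 17 \cdot \frac{208765921}{16362225} = \frac{3549020657}{16362225}$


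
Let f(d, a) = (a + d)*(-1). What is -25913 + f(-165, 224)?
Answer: -25972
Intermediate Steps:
f(d, a) = -a - d
-25913 + f(-165, 224) = -25913 + (-1*224 - 1*(-165)) = -25913 + (-224 + 165) = -25913 - 59 = -25972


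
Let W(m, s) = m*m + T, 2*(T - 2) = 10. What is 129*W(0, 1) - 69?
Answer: 834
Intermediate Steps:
T = 7 (T = 2 + (½)*10 = 2 + 5 = 7)
W(m, s) = 7 + m² (W(m, s) = m*m + 7 = m² + 7 = 7 + m²)
129*W(0, 1) - 69 = 129*(7 + 0²) - 69 = 129*(7 + 0) - 69 = 129*7 - 69 = 903 - 69 = 834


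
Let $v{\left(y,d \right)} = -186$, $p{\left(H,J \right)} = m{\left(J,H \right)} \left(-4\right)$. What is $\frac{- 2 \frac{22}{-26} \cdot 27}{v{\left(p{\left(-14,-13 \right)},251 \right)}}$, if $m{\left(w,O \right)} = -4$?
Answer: $- \frac{99}{403} \approx -0.24566$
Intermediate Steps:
$p{\left(H,J \right)} = 16$ ($p{\left(H,J \right)} = \left(-4\right) \left(-4\right) = 16$)
$\frac{- 2 \frac{22}{-26} \cdot 27}{v{\left(p{\left(-14,-13 \right)},251 \right)}} = \frac{- 2 \frac{22}{-26} \cdot 27}{-186} = - 2 \cdot 22 \left(- \frac{1}{26}\right) 27 \left(- \frac{1}{186}\right) = \left(-2\right) \left(- \frac{11}{13}\right) 27 \left(- \frac{1}{186}\right) = \frac{22}{13} \cdot 27 \left(- \frac{1}{186}\right) = \frac{594}{13} \left(- \frac{1}{186}\right) = - \frac{99}{403}$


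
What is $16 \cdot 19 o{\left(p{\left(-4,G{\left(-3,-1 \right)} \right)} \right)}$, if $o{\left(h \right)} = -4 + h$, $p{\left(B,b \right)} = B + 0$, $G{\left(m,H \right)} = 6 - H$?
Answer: $-2432$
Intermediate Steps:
$p{\left(B,b \right)} = B$
$16 \cdot 19 o{\left(p{\left(-4,G{\left(-3,-1 \right)} \right)} \right)} = 16 \cdot 19 \left(-4 - 4\right) = 304 \left(-8\right) = -2432$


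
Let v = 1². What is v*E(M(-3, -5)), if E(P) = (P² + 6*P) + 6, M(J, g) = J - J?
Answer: 6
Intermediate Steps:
M(J, g) = 0
v = 1
E(P) = 6 + P² + 6*P
v*E(M(-3, -5)) = 1*(6 + 0² + 6*0) = 1*(6 + 0 + 0) = 1*6 = 6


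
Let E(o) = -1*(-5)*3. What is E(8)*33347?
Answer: 500205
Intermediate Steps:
E(o) = 15 (E(o) = 5*3 = 15)
E(8)*33347 = 15*33347 = 500205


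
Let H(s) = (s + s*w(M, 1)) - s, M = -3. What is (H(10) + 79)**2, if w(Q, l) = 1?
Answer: 7921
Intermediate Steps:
H(s) = s (H(s) = (s + s*1) - s = (s + s) - s = 2*s - s = s)
(H(10) + 79)**2 = (10 + 79)**2 = 89**2 = 7921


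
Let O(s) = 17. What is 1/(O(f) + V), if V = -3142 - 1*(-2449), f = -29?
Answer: -1/676 ≈ -0.0014793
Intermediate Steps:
V = -693 (V = -3142 + 2449 = -693)
1/(O(f) + V) = 1/(17 - 693) = 1/(-676) = -1/676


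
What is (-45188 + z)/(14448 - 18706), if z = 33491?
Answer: 11697/4258 ≈ 2.7471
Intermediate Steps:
(-45188 + z)/(14448 - 18706) = (-45188 + 33491)/(14448 - 18706) = -11697/(-4258) = -11697*(-1/4258) = 11697/4258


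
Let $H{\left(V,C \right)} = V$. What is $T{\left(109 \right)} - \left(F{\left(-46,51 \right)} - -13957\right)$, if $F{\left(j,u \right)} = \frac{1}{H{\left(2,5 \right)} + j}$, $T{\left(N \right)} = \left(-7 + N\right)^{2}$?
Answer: $- \frac{156331}{44} \approx -3553.0$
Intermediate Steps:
$F{\left(j,u \right)} = \frac{1}{2 + j}$
$T{\left(109 \right)} - \left(F{\left(-46,51 \right)} - -13957\right) = \left(-7 + 109\right)^{2} - \left(\frac{1}{2 - 46} - -13957\right) = 102^{2} - \left(\frac{1}{-44} + 13957\right) = 10404 - \left(- \frac{1}{44} + 13957\right) = 10404 - \frac{614107}{44} = - \frac{156331}{44}$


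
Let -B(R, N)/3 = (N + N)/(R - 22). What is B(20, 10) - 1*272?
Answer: -242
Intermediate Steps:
B(R, N) = -6*N/(-22 + R) (B(R, N) = -3*(N + N)/(R - 22) = -3*2*N/(-22 + R) = -6*N/(-22 + R))
B(20, 10) - 1*272 = -6*10/(-22 + 20) - 1*272 = -6*10/(-2) - 272 = -6*10*(-½) - 272 = 30 - 272 = -242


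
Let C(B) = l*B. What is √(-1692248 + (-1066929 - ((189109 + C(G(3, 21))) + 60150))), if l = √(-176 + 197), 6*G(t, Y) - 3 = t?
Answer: √(-3008436 - √21) ≈ 1734.5*I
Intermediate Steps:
G(t, Y) = ½ + t/6
l = √21 ≈ 4.5826
C(B) = B*√21 (C(B) = √21*B = B*√21)
√(-1692248 + (-1066929 - ((189109 + C(G(3, 21))) + 60150))) = √(-1692248 + (-1066929 - ((189109 + (½ + (⅙)*3)*√21) + 60150))) = √(-1692248 + (-1066929 - ((189109 + (½ + ½)*√21) + 60150))) = √(-1692248 + (-1066929 - ((189109 + 1*√21) + 60150))) = √(-1692248 + (-1066929 - ((189109 + √21) + 60150))) = √(-1692248 + (-1066929 - (249259 + √21))) = √(-1692248 + (-1066929 + (-249259 - √21))) = √(-1692248 + (-1316188 - √21)) = √(-3008436 - √21)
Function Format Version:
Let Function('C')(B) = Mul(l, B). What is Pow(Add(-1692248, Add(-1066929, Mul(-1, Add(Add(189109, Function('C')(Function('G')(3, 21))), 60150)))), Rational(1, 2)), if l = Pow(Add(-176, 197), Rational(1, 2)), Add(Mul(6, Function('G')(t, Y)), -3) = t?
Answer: Pow(Add(-3008436, Mul(-1, Pow(21, Rational(1, 2)))), Rational(1, 2)) ≈ Mul(1734.5, I)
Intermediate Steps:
Function('G')(t, Y) = Add(Rational(1, 2), Mul(Rational(1, 6), t))
l = Pow(21, Rational(1, 2)) ≈ 4.5826
Function('C')(B) = Mul(B, Pow(21, Rational(1, 2))) (Function('C')(B) = Mul(Pow(21, Rational(1, 2)), B) = Mul(B, Pow(21, Rational(1, 2))))
Pow(Add(-1692248, Add(-1066929, Mul(-1, Add(Add(189109, Function('C')(Function('G')(3, 21))), 60150)))), Rational(1, 2)) = Pow(Add(-1692248, Add(-1066929, Mul(-1, Add(Add(189109, Mul(Add(Rational(1, 2), Mul(Rational(1, 6), 3)), Pow(21, Rational(1, 2)))), 60150)))), Rational(1, 2)) = Pow(Add(-1692248, Add(-1066929, Mul(-1, Add(Add(189109, Mul(Add(Rational(1, 2), Rational(1, 2)), Pow(21, Rational(1, 2)))), 60150)))), Rational(1, 2)) = Pow(Add(-1692248, Add(-1066929, Mul(-1, Add(Add(189109, Mul(1, Pow(21, Rational(1, 2)))), 60150)))), Rational(1, 2)) = Pow(Add(-1692248, Add(-1066929, Mul(-1, Add(Add(189109, Pow(21, Rational(1, 2))), 60150)))), Rational(1, 2)) = Pow(Add(-1692248, Add(-1066929, Mul(-1, Add(249259, Pow(21, Rational(1, 2)))))), Rational(1, 2)) = Pow(Add(-1692248, Add(-1066929, Add(-249259, Mul(-1, Pow(21, Rational(1, 2)))))), Rational(1, 2)) = Pow(Add(-1692248, Add(-1316188, Mul(-1, Pow(21, Rational(1, 2))))), Rational(1, 2)) = Pow(Add(-3008436, Mul(-1, Pow(21, Rational(1, 2)))), Rational(1, 2))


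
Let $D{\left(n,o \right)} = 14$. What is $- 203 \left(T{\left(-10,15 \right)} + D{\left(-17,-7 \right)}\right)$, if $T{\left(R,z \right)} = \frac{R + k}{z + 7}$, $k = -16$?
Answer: $- \frac{28623}{11} \approx -2602.1$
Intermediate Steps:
$T{\left(R,z \right)} = \frac{-16 + R}{7 + z}$ ($T{\left(R,z \right)} = \frac{R - 16}{z + 7} = \frac{-16 + R}{7 + z}$)
$- 203 \left(T{\left(-10,15 \right)} + D{\left(-17,-7 \right)}\right) = - 203 \left(\frac{-16 - 10}{7 + 15} + 14\right) = - 203 \left(\frac{1}{22} \left(-26\right) + 14\right) = - 203 \left(- \frac{13}{11} + 14\right) = \left(-203\right) \frac{141}{11} = - \frac{28623}{11}$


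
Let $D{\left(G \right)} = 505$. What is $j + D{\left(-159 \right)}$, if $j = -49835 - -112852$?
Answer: $63522$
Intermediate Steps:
$j = 63017$ ($j = -49835 + 112852 = 63017$)
$j + D{\left(-159 \right)} = 63017 + 505 = 63522$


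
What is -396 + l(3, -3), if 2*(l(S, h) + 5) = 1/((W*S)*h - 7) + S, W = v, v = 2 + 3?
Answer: -41549/104 ≈ -399.51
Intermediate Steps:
v = 5
W = 5
l(S, h) = -5 + S/2 + 1/(2*(-7 + 5*S*h)) (l(S, h) = -5 + (1/((5*S)*h - 7) + S)/2 = -5 + (1/(5*S*h - 7) + S)/2 = -5 + (1/(-7 + 5*S*h) + S)/2 = -5 + (S + 1/(-7 + 5*S*h))/2 = -5 + (S/2 + 1/(2*(-7 + 5*S*h))) = -5 + S/2 + 1/(2*(-7 + 5*S*h)))
-396 + l(3, -3) = -396 + (71 - 7*3 - 50*3*(-3) + 5*(-3)*3²)/(2*(-7 + 5*3*(-3))) = -396 + (71 - 21 + 450 + 5*(-3)*9)/(2*(-7 - 45)) = -396 + (½)*(71 - 21 + 450 - 135)/(-52) = -396 + (½)*(-1/52)*365 = -396 - 365/104 = -41549/104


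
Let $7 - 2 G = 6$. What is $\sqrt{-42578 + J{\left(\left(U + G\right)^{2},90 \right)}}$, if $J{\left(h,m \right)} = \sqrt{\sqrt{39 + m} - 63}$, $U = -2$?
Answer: $\sqrt{-42578 + \sqrt{-63 + \sqrt{129}}} \approx 0.017 + 206.34 i$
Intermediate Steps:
$G = \frac{1}{2}$ ($G = \frac{7}{2} - 3 = \frac{1}{2} \approx 0.5$)
$J{\left(h,m \right)} = \sqrt{-63 + \sqrt{39 + m}}$
$\sqrt{-42578 + J{\left(\left(U + G\right)^{2},90 \right)}} = \sqrt{-42578 + \sqrt{-63 + \sqrt{39 + 90}}} = \sqrt{-42578 + \sqrt{-63 + \sqrt{129}}}$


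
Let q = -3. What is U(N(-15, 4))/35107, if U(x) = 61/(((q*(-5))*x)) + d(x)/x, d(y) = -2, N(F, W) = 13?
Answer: 31/6845865 ≈ 4.5283e-6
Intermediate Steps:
U(x) = 31/(15*x) (U(x) = 61/(((-3*(-5))*x)) - 2/x = 61/((15*x)) - 2/x = 61*(1/(15*x)) - 2/x = 61/(15*x) - 2/x = 31/(15*x))
U(N(-15, 4))/35107 = ((31/15)/13)/35107 = ((31/15)*(1/13))*(1/35107) = (31/195)*(1/35107) = 31/6845865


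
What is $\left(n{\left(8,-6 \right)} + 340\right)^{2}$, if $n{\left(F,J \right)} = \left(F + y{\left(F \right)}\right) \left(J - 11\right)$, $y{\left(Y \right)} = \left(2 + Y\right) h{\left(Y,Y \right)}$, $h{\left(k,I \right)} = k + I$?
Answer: $6330256$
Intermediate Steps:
$h{\left(k,I \right)} = I + k$
$y{\left(Y \right)} = 2 Y \left(2 + Y\right)$ ($y{\left(Y \right)} = \left(2 + Y\right) \left(Y + Y\right) = \left(2 + Y\right) 2 Y = 2 Y \left(2 + Y\right)$)
$n{\left(F,J \right)} = \left(-11 + J\right) \left(F + 2 F \left(2 + F\right)\right)$ ($n{\left(F,J \right)} = \left(F + 2 F \left(2 + F\right)\right) \left(J - 11\right) = \left(F + 2 F \left(2 + F\right)\right) \left(-11 + J\right) = \left(-11 + J\right) \left(F + 2 F \left(2 + F\right)\right)$)
$\left(n{\left(8,-6 \right)} + 340\right)^{2} = \left(8 \left(-55 - 6 - 176 + 2 \left(-6\right) \left(2 + 8\right)\right) + 340\right)^{2} = \left(8 \left(-55 - 6 - 176 + 2 \left(-6\right) 10\right) + 340\right)^{2} = \left(8 \left(-55 - 6 - 176 - 120\right) + 340\right)^{2} = \left(8 \left(-357\right) + 340\right)^{2} = \left(-2856 + 340\right)^{2} = \left(-2516\right)^{2} = 6330256$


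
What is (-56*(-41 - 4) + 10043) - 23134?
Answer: -10571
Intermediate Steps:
(-56*(-41 - 4) + 10043) - 23134 = (-56*(-45) + 10043) - 23134 = (2520 + 10043) - 23134 = 12563 - 23134 = -10571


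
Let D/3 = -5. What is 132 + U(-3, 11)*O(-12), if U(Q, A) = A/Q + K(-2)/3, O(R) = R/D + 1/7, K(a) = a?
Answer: 4477/35 ≈ 127.91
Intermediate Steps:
D = -15 (D = 3*(-5) = -15)
O(R) = ⅐ - R/15 (O(R) = R/(-15) + 1/7 = R*(-1/15) + 1*(⅐) = -R/15 + ⅐ = ⅐ - R/15)
U(Q, A) = -⅔ + A/Q (U(Q, A) = A/Q - 2/3 = A/Q - 2*⅓ = A/Q - ⅔ = -⅔ + A/Q)
132 + U(-3, 11)*O(-12) = 132 + (-⅔ + 11/(-3))*(⅐ - 1/15*(-12)) = 132 + (-⅔ + 11*(-⅓))*(⅐ + ⅘) = 132 + (-⅔ - 11/3)*(33/35) = 132 - 13/3*33/35 = 132 - 143/35 = 4477/35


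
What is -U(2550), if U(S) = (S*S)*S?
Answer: -16581375000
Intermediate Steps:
U(S) = S**3 (U(S) = S**2*S = S**3)
-U(2550) = -1*2550**3 = -1*16581375000 = -16581375000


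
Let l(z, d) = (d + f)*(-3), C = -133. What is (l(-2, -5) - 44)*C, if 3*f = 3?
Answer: 4256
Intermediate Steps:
f = 1 (f = (1/3)*3 = 1)
l(z, d) = -3 - 3*d (l(z, d) = (d + 1)*(-3) = (1 + d)*(-3) = -3 - 3*d)
(l(-2, -5) - 44)*C = ((-3 - 3*(-5)) - 44)*(-133) = ((-3 + 15) - 44)*(-133) = (12 - 44)*(-133) = -32*(-133) = 4256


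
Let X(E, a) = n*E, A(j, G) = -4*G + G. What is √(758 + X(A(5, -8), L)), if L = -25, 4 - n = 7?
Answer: 7*√14 ≈ 26.192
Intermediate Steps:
n = -3 (n = 4 - 1*7 = 4 - 7 = -3)
A(j, G) = -3*G
X(E, a) = -3*E
√(758 + X(A(5, -8), L)) = √(758 - (-9)*(-8)) = √(758 - 3*24) = √(758 - 72) = √686 = 7*√14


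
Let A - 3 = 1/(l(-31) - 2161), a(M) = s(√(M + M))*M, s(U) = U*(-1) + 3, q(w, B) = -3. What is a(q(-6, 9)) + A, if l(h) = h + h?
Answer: -13339/2223 + 3*I*√6 ≈ -6.0005 + 7.3485*I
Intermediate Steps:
l(h) = 2*h
s(U) = 3 - U (s(U) = -U + 3 = 3 - U)
a(M) = M*(3 - √2*√M) (a(M) = (3 - √(M + M))*M = (3 - √(2*M))*M = (3 - √2*√M)*M = M*(3 - √2*√M))
A = 6668/2223 (A = 3 + 1/(2*(-31) - 2161) = 3 + 1/(-62 - 2161) = 3 + 1/(-2223) = 3 - 1/2223 = 6668/2223 ≈ 2.9995)
a(q(-6, 9)) + A = (3*(-3) - √2*(-3)^(3/2)) + 6668/2223 = (-9 - √2*(-3*I*√3)) + 6668/2223 = (-9 + 3*I*√6) + 6668/2223 = -13339/2223 + 3*I*√6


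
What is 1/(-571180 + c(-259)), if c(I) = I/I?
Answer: -1/571179 ≈ -1.7508e-6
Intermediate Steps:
c(I) = 1
1/(-571180 + c(-259)) = 1/(-571180 + 1) = 1/(-571179) = -1/571179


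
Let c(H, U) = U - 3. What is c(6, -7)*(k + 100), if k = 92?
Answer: -1920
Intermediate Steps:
c(H, U) = -3 + U
c(6, -7)*(k + 100) = (-3 - 7)*(92 + 100) = -10*192 = -1920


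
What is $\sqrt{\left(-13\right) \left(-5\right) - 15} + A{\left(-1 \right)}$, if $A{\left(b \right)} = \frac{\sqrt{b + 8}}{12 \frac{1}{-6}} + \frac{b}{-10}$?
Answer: $\frac{1}{10} + 5 \sqrt{2} - \frac{\sqrt{7}}{2} \approx 5.8482$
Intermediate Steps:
$A{\left(b \right)} = - \frac{\sqrt{8 + b}}{2} - \frac{b}{10}$ ($A{\left(b \right)} = \frac{\sqrt{8 + b}}{12 \left(- \frac{1}{6}\right)} + b \left(- \frac{1}{10}\right) = \frac{\sqrt{8 + b}}{-2} - \frac{b}{10} = \sqrt{8 + b} \left(- \frac{1}{2}\right) - \frac{b}{10} = - \frac{\sqrt{8 + b}}{2} - \frac{b}{10}$)
$\sqrt{\left(-13\right) \left(-5\right) - 15} + A{\left(-1 \right)} = \sqrt{\left(-13\right) \left(-5\right) - 15} - \left(- \frac{1}{10} + \frac{\sqrt{8 - 1}}{2}\right) = \sqrt{65 - 15} + \left(- \frac{\sqrt{7}}{2} + \frac{1}{10}\right) = \sqrt{50} + \left(\frac{1}{10} - \frac{\sqrt{7}}{2}\right) = 5 \sqrt{2} + \left(\frac{1}{10} - \frac{\sqrt{7}}{2}\right) = \frac{1}{10} + 5 \sqrt{2} - \frac{\sqrt{7}}{2}$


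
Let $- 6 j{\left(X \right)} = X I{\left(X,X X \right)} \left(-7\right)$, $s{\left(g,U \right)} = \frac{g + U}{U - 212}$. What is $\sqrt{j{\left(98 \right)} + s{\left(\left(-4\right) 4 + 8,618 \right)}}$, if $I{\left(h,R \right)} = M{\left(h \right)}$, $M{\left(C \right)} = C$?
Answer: $\frac{\sqrt{4156155213}}{609} \approx 105.86$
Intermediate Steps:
$I{\left(h,R \right)} = h$
$s{\left(g,U \right)} = \frac{U + g}{-212 + U}$
$j{\left(X \right)} = \frac{7 X^{2}}{6}$ ($j{\left(X \right)} = - \frac{X X \left(-7\right)}{6} = - \frac{X^{2} \left(-7\right)}{6} = - \frac{\left(-7\right) X^{2}}{6} = \frac{7 X^{2}}{6}$)
$\sqrt{j{\left(98 \right)} + s{\left(\left(-4\right) 4 + 8,618 \right)}} = \sqrt{\frac{7 \cdot 98^{2}}{6} + \frac{618 + \left(\left(-4\right) 4 + 8\right)}{-212 + 618}} = \sqrt{\frac{7}{6} \cdot 9604 + \frac{618 + \left(-16 + 8\right)}{406}} = \sqrt{\frac{33614}{3} + \frac{618 - 8}{406}} = \sqrt{\frac{33614}{3} + \frac{1}{406} \cdot 610} = \sqrt{\frac{33614}{3} + \frac{305}{203}} = \sqrt{\frac{6824557}{609}} = \frac{\sqrt{4156155213}}{609}$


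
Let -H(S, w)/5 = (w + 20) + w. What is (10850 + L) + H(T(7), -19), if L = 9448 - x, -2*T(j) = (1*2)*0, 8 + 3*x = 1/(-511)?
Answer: 10419631/511 ≈ 20391.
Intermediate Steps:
x = -1363/511 (x = -8/3 + (⅓)/(-511) = -8/3 + (⅓)*(-1/511) = -8/3 - 1/1533 = -1363/511 ≈ -2.6673)
T(j) = 0 (T(j) = -1*2*0/2 = -0 = -½*0 = 0)
L = 4829291/511 (L = 9448 - 1*(-1363/511) = 9448 + 1363/511 = 4829291/511 ≈ 9450.7)
H(S, w) = -100 - 10*w (H(S, w) = -5*((w + 20) + w) = -5*((20 + w) + w) = -5*(20 + 2*w) = -100 - 10*w)
(10850 + L) + H(T(7), -19) = (10850 + 4829291/511) + (-100 - 10*(-19)) = 10373641/511 + (-100 + 190) = 10373641/511 + 90 = 10419631/511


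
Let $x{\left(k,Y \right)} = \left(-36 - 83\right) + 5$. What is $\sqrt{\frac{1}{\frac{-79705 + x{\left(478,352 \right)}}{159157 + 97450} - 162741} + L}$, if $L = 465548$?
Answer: $\frac{\sqrt{811889798938759865889552486}}{41760559606} \approx 682.31$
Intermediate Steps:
$x{\left(k,Y \right)} = -114$ ($x{\left(k,Y \right)} = -119 + 5 = -114$)
$\sqrt{\frac{1}{\frac{-79705 + x{\left(478,352 \right)}}{159157 + 97450} - 162741} + L} = \sqrt{\frac{1}{\frac{-79705 - 114}{159157 + 97450} - 162741} + 465548} = \sqrt{\frac{1}{- \frac{79819}{256607} - 162741} + 465548} = \sqrt{\frac{1}{- \frac{41760559606}{256607}} + 465548} = \sqrt{- \frac{256607}{41760559606} + 465548} = \sqrt{\frac{19441545003197481}{41760559606}} = \frac{\sqrt{811889798938759865889552486}}{41760559606}$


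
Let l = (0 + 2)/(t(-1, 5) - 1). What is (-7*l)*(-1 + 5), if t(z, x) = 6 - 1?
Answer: -14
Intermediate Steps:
t(z, x) = 5
l = 1/2 (l = (0 + 2)/(5 - 1) = 2/4 = 2*(1/4) = 1/2 ≈ 0.50000)
(-7*l)*(-1 + 5) = (-7*1/2)*(-1 + 5) = -7/2*4 = -14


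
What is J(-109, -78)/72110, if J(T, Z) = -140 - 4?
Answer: -72/36055 ≈ -0.0019969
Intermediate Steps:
J(T, Z) = -144
J(-109, -78)/72110 = -144/72110 = -144*1/72110 = -72/36055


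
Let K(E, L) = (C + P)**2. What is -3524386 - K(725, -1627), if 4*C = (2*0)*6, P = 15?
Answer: -3524611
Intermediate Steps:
C = 0 (C = ((2*0)*6)/4 = (0*6)/4 = (1/4)*0 = 0)
K(E, L) = 225 (K(E, L) = (0 + 15)**2 = 15**2 = 225)
-3524386 - K(725, -1627) = -3524386 - 1*225 = -3524386 - 225 = -3524611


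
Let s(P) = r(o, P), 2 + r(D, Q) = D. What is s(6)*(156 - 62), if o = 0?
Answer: -188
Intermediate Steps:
r(D, Q) = -2 + D
s(P) = -2 (s(P) = -2 + 0 = -2)
s(6)*(156 - 62) = -2*(156 - 62) = -2*94 = -188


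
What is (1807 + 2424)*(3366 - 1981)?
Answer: 5859935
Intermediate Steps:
(1807 + 2424)*(3366 - 1981) = 4231*1385 = 5859935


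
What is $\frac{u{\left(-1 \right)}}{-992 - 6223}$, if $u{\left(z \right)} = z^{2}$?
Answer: $- \frac{1}{7215} \approx -0.0001386$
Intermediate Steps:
$\frac{u{\left(-1 \right)}}{-992 - 6223} = \frac{\left(-1\right)^{2}}{-992 - 6223} = \frac{1}{-7215} \cdot 1 = \left(- \frac{1}{7215}\right) 1 = - \frac{1}{7215}$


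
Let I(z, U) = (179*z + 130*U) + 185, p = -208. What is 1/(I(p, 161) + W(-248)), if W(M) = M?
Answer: -1/16365 ≈ -6.1106e-5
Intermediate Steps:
I(z, U) = 185 + 130*U + 179*z (I(z, U) = (130*U + 179*z) + 185 = 185 + 130*U + 179*z)
1/(I(p, 161) + W(-248)) = 1/((185 + 130*161 + 179*(-208)) - 248) = 1/((185 + 20930 - 37232) - 248) = 1/(-16117 - 248) = 1/(-16365) = -1/16365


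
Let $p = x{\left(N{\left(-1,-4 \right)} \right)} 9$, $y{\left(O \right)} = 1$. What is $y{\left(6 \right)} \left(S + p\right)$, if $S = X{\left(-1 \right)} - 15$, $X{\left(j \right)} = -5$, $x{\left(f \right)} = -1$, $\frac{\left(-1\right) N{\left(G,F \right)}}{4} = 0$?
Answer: $-29$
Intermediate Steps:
$N{\left(G,F \right)} = 0$ ($N{\left(G,F \right)} = \left(-4\right) 0 = 0$)
$p = -9$ ($p = \left(-1\right) 9 = -9$)
$S = -20$ ($S = -5 - 15 = -20$)
$y{\left(6 \right)} \left(S + p\right) = 1 \left(-20 - 9\right) = 1 \left(-29\right) = -29$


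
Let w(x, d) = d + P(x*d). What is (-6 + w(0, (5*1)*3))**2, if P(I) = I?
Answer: 81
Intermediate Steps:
w(x, d) = d + d*x (w(x, d) = d + x*d = d + d*x)
(-6 + w(0, (5*1)*3))**2 = (-6 + ((5*1)*3)*(1 + 0))**2 = (-6 + (5*3)*1)**2 = (-6 + 15*1)**2 = (-6 + 15)**2 = 9**2 = 81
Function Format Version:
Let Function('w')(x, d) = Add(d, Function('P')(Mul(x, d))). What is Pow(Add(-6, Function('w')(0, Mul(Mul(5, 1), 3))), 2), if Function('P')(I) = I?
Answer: 81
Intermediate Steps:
Function('w')(x, d) = Add(d, Mul(d, x)) (Function('w')(x, d) = Add(d, Mul(x, d)) = Add(d, Mul(d, x)))
Pow(Add(-6, Function('w')(0, Mul(Mul(5, 1), 3))), 2) = Pow(Add(-6, Mul(Mul(Mul(5, 1), 3), Add(1, 0))), 2) = Pow(Add(-6, Mul(Mul(5, 3), 1)), 2) = Pow(Add(-6, Mul(15, 1)), 2) = Pow(Add(-6, 15), 2) = Pow(9, 2) = 81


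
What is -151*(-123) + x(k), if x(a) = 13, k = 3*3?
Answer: 18586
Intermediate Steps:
k = 9
-151*(-123) + x(k) = -151*(-123) + 13 = 18573 + 13 = 18586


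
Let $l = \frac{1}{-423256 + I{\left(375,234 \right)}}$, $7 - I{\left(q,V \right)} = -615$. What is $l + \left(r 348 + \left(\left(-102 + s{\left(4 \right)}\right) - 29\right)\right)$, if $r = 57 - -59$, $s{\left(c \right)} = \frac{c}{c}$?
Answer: $\frac{17005946891}{422634} \approx 40238.0$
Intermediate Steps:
$I{\left(q,V \right)} = 622$ ($I{\left(q,V \right)} = 7 - -615 = 7 + 615 = 622$)
$s{\left(c \right)} = 1$
$l = - \frac{1}{422634}$ ($l = \frac{1}{-423256 + 622} = \frac{1}{-422634} = - \frac{1}{422634} \approx -2.3661 \cdot 10^{-6}$)
$r = 116$ ($r = 57 + 59 = 116$)
$l + \left(r 348 + \left(\left(-102 + s{\left(4 \right)}\right) - 29\right)\right) = - \frac{1}{422634} + \left(116 \cdot 348 + \left(\left(-102 + 1\right) - 29\right)\right) = - \frac{1}{422634} + \left(40368 - 130\right) = - \frac{1}{422634} + 40238 = \frac{17005946891}{422634}$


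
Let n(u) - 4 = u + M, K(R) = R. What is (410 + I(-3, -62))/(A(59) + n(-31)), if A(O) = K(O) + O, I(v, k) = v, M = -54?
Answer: 11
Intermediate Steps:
n(u) = -50 + u (n(u) = 4 + (u - 54) = 4 + (-54 + u) = -50 + u)
A(O) = 2*O (A(O) = O + O = 2*O)
(410 + I(-3, -62))/(A(59) + n(-31)) = (410 - 3)/(2*59 + (-50 - 31)) = 407/(118 - 81) = 407/37 = 407*(1/37) = 11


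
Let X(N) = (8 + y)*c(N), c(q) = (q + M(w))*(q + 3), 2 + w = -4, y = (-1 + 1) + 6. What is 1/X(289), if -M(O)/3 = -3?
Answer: 1/1218224 ≈ 8.2087e-7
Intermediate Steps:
y = 6 (y = 0 + 6 = 6)
w = -6 (w = -2 - 4 = -6)
M(O) = 9 (M(O) = -3*(-3) = 9)
c(q) = (3 + q)*(9 + q) (c(q) = (q + 9)*(q + 3) = (9 + q)*(3 + q) = (3 + q)*(9 + q))
X(N) = 378 + 14*N² + 168*N (X(N) = (8 + 6)*(27 + N² + 12*N) = 14*(27 + N² + 12*N) = 378 + 14*N² + 168*N)
1/X(289) = 1/(378 + 14*289² + 168*289) = 1/(378 + 14*83521 + 48552) = 1/(378 + 1169294 + 48552) = 1/1218224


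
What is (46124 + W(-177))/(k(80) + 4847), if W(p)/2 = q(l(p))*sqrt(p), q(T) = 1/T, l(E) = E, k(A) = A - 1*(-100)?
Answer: 46124/5027 - 2*I*sqrt(177)/889779 ≈ 9.1752 - 2.9904e-5*I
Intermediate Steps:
k(A) = 100 + A (k(A) = A + 100 = 100 + A)
W(p) = 2/sqrt(p) (W(p) = 2*(sqrt(p)/p) = 2/sqrt(p))
(46124 + W(-177))/(k(80) + 4847) = (46124 + 2/sqrt(-177))/((100 + 80) + 4847) = (46124 + 2*(-I*sqrt(177)/177))/(180 + 4847) = (46124 - 2*I*sqrt(177)/177)/5027 = (46124 - 2*I*sqrt(177)/177)*(1/5027) = 46124/5027 - 2*I*sqrt(177)/889779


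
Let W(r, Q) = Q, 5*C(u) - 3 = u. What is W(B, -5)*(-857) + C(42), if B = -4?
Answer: 4294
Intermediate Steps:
C(u) = 3/5 + u/5
W(B, -5)*(-857) + C(42) = -5*(-857) + (3/5 + (1/5)*42) = 4285 + (3/5 + 42/5) = 4285 + 9 = 4294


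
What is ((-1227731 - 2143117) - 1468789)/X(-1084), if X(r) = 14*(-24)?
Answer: 4839637/336 ≈ 14404.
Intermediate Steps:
X(r) = -336
((-1227731 - 2143117) - 1468789)/X(-1084) = ((-1227731 - 2143117) - 1468789)/(-336) = (-3370848 - 1468789)*(-1/336) = -4839637*(-1/336) = 4839637/336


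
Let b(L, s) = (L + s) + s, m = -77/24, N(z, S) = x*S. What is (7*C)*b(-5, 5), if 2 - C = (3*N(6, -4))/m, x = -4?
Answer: 6530/11 ≈ 593.64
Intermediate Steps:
N(z, S) = -4*S
m = -77/24 (m = -77*1/24 = -77/24 ≈ -3.2083)
b(L, s) = L + 2*s
C = 1306/77 (C = 2 - 3*(-4*(-4))/(-77/24) = 2 - 3*16*(-24)/77 = 2 - 48*(-24)/77 = 2 - 1*(-1152/77) = 2 + 1152/77 = 1306/77 ≈ 16.961)
(7*C)*b(-5, 5) = (7*(1306/77))*(-5 + 2*5) = 1306*(-5 + 10)/11 = (1306/11)*5 = 6530/11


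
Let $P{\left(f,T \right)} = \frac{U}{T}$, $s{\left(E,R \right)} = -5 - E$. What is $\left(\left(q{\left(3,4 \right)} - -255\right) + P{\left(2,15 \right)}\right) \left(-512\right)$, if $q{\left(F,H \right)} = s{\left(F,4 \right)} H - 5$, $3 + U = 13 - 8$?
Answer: $- \frac{1675264}{15} \approx -1.1168 \cdot 10^{5}$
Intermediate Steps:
$U = 2$ ($U = -3 + \left(13 - 8\right) = -3 + 5 = 2$)
$P{\left(f,T \right)} = \frac{2}{T}$
$q{\left(F,H \right)} = -5 + H \left(-5 - F\right)$ ($q{\left(F,H \right)} = \left(-5 - F\right) H - 5 = H \left(-5 - F\right) - 5 = -5 + H \left(-5 - F\right)$)
$\left(\left(q{\left(3,4 \right)} - -255\right) + P{\left(2,15 \right)}\right) \left(-512\right) = \left(\left(\left(-5 - 4 \left(5 + 3\right)\right) - -255\right) + \frac{2}{15}\right) \left(-512\right) = \left(\left(\left(-5 - 4 \cdot 8\right) + 255\right) + 2 \cdot \frac{1}{15}\right) \left(-512\right) = \left(\left(\left(-5 - 32\right) + 255\right) + \frac{2}{15}\right) \left(-512\right) = \left(\left(-37 + 255\right) + \frac{2}{15}\right) \left(-512\right) = \left(218 + \frac{2}{15}\right) \left(-512\right) = \frac{3272}{15} \left(-512\right) = - \frac{1675264}{15}$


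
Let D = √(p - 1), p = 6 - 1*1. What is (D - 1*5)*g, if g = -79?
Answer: 237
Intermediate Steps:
p = 5 (p = 6 - 1 = 5)
D = 2 (D = √(5 - 1) = √4 = 2)
(D - 1*5)*g = (2 - 1*5)*(-79) = (2 - 5)*(-79) = -3*(-79) = 237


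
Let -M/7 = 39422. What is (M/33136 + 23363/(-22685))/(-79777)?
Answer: 3517086429/29983792947160 ≈ 0.00011730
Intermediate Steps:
M = -275954 (M = -7*39422 = -275954)
(M/33136 + 23363/(-22685))/(-79777) = (-275954/33136 + 23363/(-22685))/(-79777) = (-275954*1/33136 + 23363*(-1/22685))*(-1/79777) = (-137977/16568 - 23363/22685)*(-1/79777) = -3517086429/375845080*(-1/79777) = 3517086429/29983792947160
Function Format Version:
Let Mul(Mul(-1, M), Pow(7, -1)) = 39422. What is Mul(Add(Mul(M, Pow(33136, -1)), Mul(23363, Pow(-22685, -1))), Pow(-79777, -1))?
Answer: Rational(3517086429, 29983792947160) ≈ 0.00011730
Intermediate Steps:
M = -275954 (M = Mul(-7, 39422) = -275954)
Mul(Add(Mul(M, Pow(33136, -1)), Mul(23363, Pow(-22685, -1))), Pow(-79777, -1)) = Mul(Add(Mul(-275954, Pow(33136, -1)), Mul(23363, Pow(-22685, -1))), Pow(-79777, -1)) = Mul(Add(Mul(-275954, Rational(1, 33136)), Mul(23363, Rational(-1, 22685))), Rational(-1, 79777)) = Mul(Add(Rational(-137977, 16568), Rational(-23363, 22685)), Rational(-1, 79777)) = Mul(Rational(-3517086429, 375845080), Rational(-1, 79777)) = Rational(3517086429, 29983792947160)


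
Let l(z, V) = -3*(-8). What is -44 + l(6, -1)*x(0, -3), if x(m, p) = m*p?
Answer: -44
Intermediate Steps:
l(z, V) = 24
-44 + l(6, -1)*x(0, -3) = -44 + 24*(0*(-3)) = -44 + 24*0 = -44 + 0 = -44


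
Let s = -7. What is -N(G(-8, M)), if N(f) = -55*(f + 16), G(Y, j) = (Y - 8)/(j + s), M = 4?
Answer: 3520/3 ≈ 1173.3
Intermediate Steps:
G(Y, j) = (-8 + Y)/(-7 + j) (G(Y, j) = (Y - 8)/(j - 7) = (-8 + Y)/(-7 + j))
N(f) = -880 - 55*f (N(f) = -55*(16 + f) = -880 - 55*f)
-N(G(-8, M)) = -(-880 - 55*(-8 - 8)/(-7 + 4)) = -(-880 - 55*(-16)/(-3)) = -(-880 - (-55)*(-16)/3) = -(-880 - 55*16/3) = -(-880 - 880/3) = -1*(-3520/3) = 3520/3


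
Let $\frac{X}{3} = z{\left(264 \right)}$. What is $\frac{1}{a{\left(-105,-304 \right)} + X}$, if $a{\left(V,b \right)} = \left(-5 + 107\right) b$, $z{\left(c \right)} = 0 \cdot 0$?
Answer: $- \frac{1}{31008} \approx -3.225 \cdot 10^{-5}$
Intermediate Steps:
$z{\left(c \right)} = 0$
$a{\left(V,b \right)} = 102 b$
$X = 0$ ($X = 3 \cdot 0 = 0$)
$\frac{1}{a{\left(-105,-304 \right)} + X} = \frac{1}{102 \left(-304\right) + 0} = \frac{1}{-31008 + 0} = \frac{1}{-31008} = - \frac{1}{31008}$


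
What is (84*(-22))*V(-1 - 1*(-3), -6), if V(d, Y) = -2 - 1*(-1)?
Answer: 1848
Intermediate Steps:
V(d, Y) = -1 (V(d, Y) = -2 + 1 = -1)
(84*(-22))*V(-1 - 1*(-3), -6) = (84*(-22))*(-1) = -1848*(-1) = 1848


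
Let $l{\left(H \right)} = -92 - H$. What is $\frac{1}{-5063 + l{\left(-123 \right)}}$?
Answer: $- \frac{1}{5032} \approx -0.00019873$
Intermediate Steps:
$\frac{1}{-5063 + l{\left(-123 \right)}} = \frac{1}{-5063 - -31} = \frac{1}{-5063 + \left(-92 + 123\right)} = \frac{1}{-5063 + 31} = \frac{1}{-5032} = - \frac{1}{5032}$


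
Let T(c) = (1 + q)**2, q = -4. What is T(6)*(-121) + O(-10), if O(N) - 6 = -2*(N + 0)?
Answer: -1063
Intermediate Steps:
T(c) = 9 (T(c) = (1 - 4)**2 = (-3)**2 = 9)
O(N) = 6 - 2*N (O(N) = 6 - 2*(N + 0) = 6 - 2*N)
T(6)*(-121) + O(-10) = 9*(-121) + (6 - 2*(-10)) = -1089 + (6 + 20) = -1089 + 26 = -1063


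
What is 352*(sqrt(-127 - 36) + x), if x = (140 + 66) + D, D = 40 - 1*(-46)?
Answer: 102784 + 352*I*sqrt(163) ≈ 1.0278e+5 + 4494.0*I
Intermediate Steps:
D = 86 (D = 40 + 46 = 86)
x = 292 (x = (140 + 66) + 86 = 206 + 86 = 292)
352*(sqrt(-127 - 36) + x) = 352*(sqrt(-127 - 36) + 292) = 352*(sqrt(-163) + 292) = 352*(I*sqrt(163) + 292) = 352*(292 + I*sqrt(163)) = 102784 + 352*I*sqrt(163)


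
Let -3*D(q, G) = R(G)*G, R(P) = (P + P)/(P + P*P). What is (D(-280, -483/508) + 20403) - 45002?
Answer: -614653/25 ≈ -24586.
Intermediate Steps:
R(P) = 2*P/(P + P**2) (R(P) = (2*P)/(P + P**2) = 2*P/(P + P**2))
D(q, G) = -2*G/(3*(1 + G)) (D(q, G) = -2/(1 + G)*G/3 = -2*G/(3*(1 + G)))
(D(-280, -483/508) + 20403) - 45002 = (-2*(-483/508)/(3 + 3*(-483/508)) + 20403) - 45002 = (-2*(-483/508)/(3 - 1449/508) + 20403) - 45002 = (-2*(-483/508)/75/508 + 20403) - 45002 = (-2*(-483/508)*508/75 + 20403) - 45002 = (322/25 + 20403) - 45002 = 510397/25 - 45002 = -614653/25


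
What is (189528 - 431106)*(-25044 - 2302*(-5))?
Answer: 3269516652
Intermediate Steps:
(189528 - 431106)*(-25044 - 2302*(-5)) = -241578*(-25044 + 11510) = -241578*(-13534) = 3269516652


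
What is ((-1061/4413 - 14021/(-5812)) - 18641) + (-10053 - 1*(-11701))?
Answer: -435786805367/25648356 ≈ -16991.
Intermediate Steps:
((-1061/4413 - 14021/(-5812)) - 18641) + (-10053 - 1*(-11701)) = ((-1061*1/4413 - 14021*(-1/5812)) - 18641) + (-10053 + 11701) = ((-1061/4413 + 14021/5812) - 18641) + 1648 = (55708141/25648356 - 18641) + 1648 = -478055296055/25648356 + 1648 = -435786805367/25648356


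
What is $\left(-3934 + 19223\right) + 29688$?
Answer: $44977$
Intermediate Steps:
$\left(-3934 + 19223\right) + 29688 = 15289 + 29688 = 44977$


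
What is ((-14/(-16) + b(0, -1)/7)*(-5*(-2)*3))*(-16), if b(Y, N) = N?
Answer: -2460/7 ≈ -351.43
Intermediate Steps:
((-14/(-16) + b(0, -1)/7)*(-5*(-2)*3))*(-16) = ((-14/(-16) - 1/7)*(-5*(-2)*3))*(-16) = ((-14*(-1/16) - 1*⅐)*(10*3))*(-16) = ((7/8 - ⅐)*30)*(-16) = ((41/56)*30)*(-16) = (615/28)*(-16) = -2460/7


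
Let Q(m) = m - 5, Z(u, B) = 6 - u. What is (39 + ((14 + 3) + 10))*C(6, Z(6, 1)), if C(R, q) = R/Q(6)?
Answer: 396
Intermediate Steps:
Q(m) = -5 + m
C(R, q) = R (C(R, q) = R/(-5 + 6) = R/1 = R*1 = R)
(39 + ((14 + 3) + 10))*C(6, Z(6, 1)) = (39 + ((14 + 3) + 10))*6 = (39 + (17 + 10))*6 = (39 + 27)*6 = 66*6 = 396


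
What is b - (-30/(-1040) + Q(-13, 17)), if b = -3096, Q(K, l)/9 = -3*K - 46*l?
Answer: 373461/104 ≈ 3591.0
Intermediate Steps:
Q(K, l) = -414*l - 27*K (Q(K, l) = 9*(-3*K - 46*l) = 9*(-46*l - 3*K) = -414*l - 27*K)
b - (-30/(-1040) + Q(-13, 17)) = -3096 - (-30/(-1040) + (-414*17 - 27*(-13))) = -3096 - (-30*(-1/1040) + (-7038 + 351)) = -3096 - (3/104 - 6687) = -3096 - 1*(-695445/104) = -3096 + 695445/104 = 373461/104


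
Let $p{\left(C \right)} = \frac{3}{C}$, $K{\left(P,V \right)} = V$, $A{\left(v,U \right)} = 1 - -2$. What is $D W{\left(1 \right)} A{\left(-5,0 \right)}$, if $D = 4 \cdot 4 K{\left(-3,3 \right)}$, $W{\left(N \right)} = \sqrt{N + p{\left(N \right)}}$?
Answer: $288$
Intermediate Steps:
$A{\left(v,U \right)} = 3$ ($A{\left(v,U \right)} = 1 + 2 = 3$)
$W{\left(N \right)} = \sqrt{N + \frac{3}{N}}$
$D = 48$ ($D = 4 \cdot 4 \cdot 3 = 16 \cdot 3 = 48$)
$D W{\left(1 \right)} A{\left(-5,0 \right)} = 48 \sqrt{1 + \frac{3}{1}} \cdot 3 = 48 \sqrt{1 + 3 \cdot 1} \cdot 3 = 48 \sqrt{1 + 3} \cdot 3 = 48 \sqrt{4} \cdot 3 = 48 \cdot 2 \cdot 3 = 96 \cdot 3 = 288$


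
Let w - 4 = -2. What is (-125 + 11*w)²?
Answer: 10609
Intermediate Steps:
w = 2 (w = 4 - 2 = 2)
(-125 + 11*w)² = (-125 + 11*2)² = (-125 + 22)² = (-103)² = 10609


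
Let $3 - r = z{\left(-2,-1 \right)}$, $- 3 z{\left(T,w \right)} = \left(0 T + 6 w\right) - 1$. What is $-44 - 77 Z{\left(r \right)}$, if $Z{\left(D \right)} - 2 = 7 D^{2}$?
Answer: $- \frac{3938}{9} \approx -437.56$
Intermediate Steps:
$z{\left(T,w \right)} = \frac{1}{3} - 2 w$ ($z{\left(T,w \right)} = - \frac{\left(0 T + 6 w\right) - 1}{3} = - \frac{\left(0 + 6 w\right) - 1}{3} = - \frac{6 w - 1}{3} = - \frac{-1 + 6 w}{3} = \frac{1}{3} - 2 w$)
$r = \frac{2}{3}$ ($r = 3 - \left(\frac{1}{3} - -2\right) = 3 - \left(\frac{1}{3} + 2\right) = 3 - \frac{7}{3} = \frac{2}{3} \approx 0.66667$)
$Z{\left(D \right)} = 2 + 7 D^{2}$
$-44 - 77 Z{\left(r \right)} = -44 - 77 \left(2 + 7 \left(\frac{2}{3}\right)^{2}\right) = -44 - 77 \left(2 + 7 \cdot \frac{4}{9}\right) = -44 - 77 \left(2 + \frac{28}{9}\right) = -44 - \frac{3542}{9} = - \frac{3938}{9}$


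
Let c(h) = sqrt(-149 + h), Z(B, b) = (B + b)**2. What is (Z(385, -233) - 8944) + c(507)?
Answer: 14160 + sqrt(358) ≈ 14179.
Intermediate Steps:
(Z(385, -233) - 8944) + c(507) = ((385 - 233)**2 - 8944) + sqrt(-149 + 507) = (152**2 - 8944) + sqrt(358) = (23104 - 8944) + sqrt(358) = 14160 + sqrt(358)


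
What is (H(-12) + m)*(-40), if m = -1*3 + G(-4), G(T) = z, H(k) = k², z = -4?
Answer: -5480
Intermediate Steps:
G(T) = -4
m = -7 (m = -1*3 - 4 = -3 - 4 = -7)
(H(-12) + m)*(-40) = ((-12)² - 7)*(-40) = (144 - 7)*(-40) = 137*(-40) = -5480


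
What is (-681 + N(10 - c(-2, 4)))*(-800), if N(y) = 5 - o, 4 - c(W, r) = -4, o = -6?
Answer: 536000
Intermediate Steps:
c(W, r) = 8 (c(W, r) = 4 - 1*(-4) = 4 + 4 = 8)
N(y) = 11 (N(y) = 5 - 1*(-6) = 5 + 6 = 11)
(-681 + N(10 - c(-2, 4)))*(-800) = (-681 + 11)*(-800) = -670*(-800) = 536000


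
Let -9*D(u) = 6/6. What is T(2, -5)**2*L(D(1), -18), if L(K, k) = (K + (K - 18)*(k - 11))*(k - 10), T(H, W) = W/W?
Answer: -132328/9 ≈ -14703.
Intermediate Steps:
T(H, W) = 1
D(u) = -1/9 (D(u) = -2/(3*6) = -1/9*1 = -1/9)
L(K, k) = (-10 + k)*(K + (-18 + K)*(-11 + k)) (L(K, k) = (K + (-18 + K)*(-11 + k))*(-10 + k) = (-10 + k)*(K + (-18 + K)*(-11 + k)))
T(2, -5)**2*L(D(1), -18) = 1**2*(-1980 - 18*(-18)**2 + 100*(-1/9) + 378*(-18) - 1/9*(-18)**2 - 20*(-1/9)*(-18)) = 1*(-1980 - 18*324 - 100/9 - 6804 - 1/9*324 - 40) = 1*(-1980 - 5832 - 100/9 - 6804 - 36 - 40) = 1*(-132328/9) = -132328/9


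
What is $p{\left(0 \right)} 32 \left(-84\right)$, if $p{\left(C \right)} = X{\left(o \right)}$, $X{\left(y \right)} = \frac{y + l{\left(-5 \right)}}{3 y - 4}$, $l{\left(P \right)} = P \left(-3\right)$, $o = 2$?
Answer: $-22848$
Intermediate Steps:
$l{\left(P \right)} = - 3 P$
$X{\left(y \right)} = \frac{15 + y}{-4 + 3 y}$ ($X{\left(y \right)} = \frac{y - -15}{3 y - 4} = \frac{y + 15}{-4 + 3 y} = \frac{15 + y}{-4 + 3 y}$)
$p{\left(C \right)} = \frac{17}{2}$ ($p{\left(C \right)} = \frac{15 + 2}{-4 + 3 \cdot 2} = \frac{1}{-4 + 6} \cdot 17 = \frac{1}{2} \cdot 17 = \frac{17}{2}$)
$p{\left(0 \right)} 32 \left(-84\right) = \frac{17}{2} \cdot 32 \left(-84\right) = 272 \left(-84\right) = -22848$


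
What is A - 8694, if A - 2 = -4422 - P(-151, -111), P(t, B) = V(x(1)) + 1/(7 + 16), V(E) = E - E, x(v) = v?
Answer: -301623/23 ≈ -13114.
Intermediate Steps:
V(E) = 0
P(t, B) = 1/23 (P(t, B) = 0 + 1/(7 + 16) = 0 + 1/23 = 1/23)
A = -101661/23 (A = 2 + (-4422 - 1*1/23) = 2 + (-4422 - 1/23) = 2 - 101707/23 = -101661/23 ≈ -4420.0)
A - 8694 = -101661/23 - 8694 = -301623/23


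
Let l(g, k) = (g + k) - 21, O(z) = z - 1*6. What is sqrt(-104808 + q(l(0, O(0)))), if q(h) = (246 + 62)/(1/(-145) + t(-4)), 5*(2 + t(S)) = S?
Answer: 2*I*sqrt(35908093)/37 ≈ 323.91*I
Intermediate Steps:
O(z) = -6 + z (O(z) = z - 6 = -6 + z)
t(S) = -2 + S/5
l(g, k) = -21 + g + k
q(h) = -4060/37 (q(h) = (246 + 62)/(1/(-145) + (-2 + (1/5)*(-4))) = 308/(-1/145 + (-2 - 4/5)) = 308/(-1/145 - 14/5) = 308/(-407/145) = 308*(-145/407) = -4060/37)
sqrt(-104808 + q(l(0, O(0)))) = sqrt(-104808 - 4060/37) = sqrt(-3881956/37) = 2*I*sqrt(35908093)/37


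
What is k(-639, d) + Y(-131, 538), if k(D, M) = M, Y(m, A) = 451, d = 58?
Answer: 509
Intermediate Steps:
k(-639, d) + Y(-131, 538) = 58 + 451 = 509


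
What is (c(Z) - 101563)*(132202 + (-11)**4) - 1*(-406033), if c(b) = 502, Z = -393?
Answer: -14839694390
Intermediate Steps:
(c(Z) - 101563)*(132202 + (-11)**4) - 1*(-406033) = (502 - 101563)*(132202 + (-11)**4) - 1*(-406033) = -101061*(132202 + 14641) + 406033 = -101061*146843 + 406033 = -14840100423 + 406033 = -14839694390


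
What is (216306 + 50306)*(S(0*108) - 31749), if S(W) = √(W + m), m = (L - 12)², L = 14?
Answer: -8464131164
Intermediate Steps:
m = 4 (m = (14 - 12)² = 2² = 4)
S(W) = √(4 + W) (S(W) = √(W + 4) = √(4 + W))
(216306 + 50306)*(S(0*108) - 31749) = (216306 + 50306)*(√(4 + 0*108) - 31749) = 266612*(√(4 + 0) - 31749) = 266612*(√4 - 31749) = 266612*(2 - 31749) = 266612*(-31747) = -8464131164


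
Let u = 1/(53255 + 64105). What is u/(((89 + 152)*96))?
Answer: 1/2715240960 ≈ 3.6829e-10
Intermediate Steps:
u = 1/117360 ≈ 8.5208e-6
u/(((89 + 152)*96)) = 1/(117360*(((89 + 152)*96))) = 1/(117360*((241*96))) = (1/117360)/23136 = (1/117360)*(1/23136) = 1/2715240960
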